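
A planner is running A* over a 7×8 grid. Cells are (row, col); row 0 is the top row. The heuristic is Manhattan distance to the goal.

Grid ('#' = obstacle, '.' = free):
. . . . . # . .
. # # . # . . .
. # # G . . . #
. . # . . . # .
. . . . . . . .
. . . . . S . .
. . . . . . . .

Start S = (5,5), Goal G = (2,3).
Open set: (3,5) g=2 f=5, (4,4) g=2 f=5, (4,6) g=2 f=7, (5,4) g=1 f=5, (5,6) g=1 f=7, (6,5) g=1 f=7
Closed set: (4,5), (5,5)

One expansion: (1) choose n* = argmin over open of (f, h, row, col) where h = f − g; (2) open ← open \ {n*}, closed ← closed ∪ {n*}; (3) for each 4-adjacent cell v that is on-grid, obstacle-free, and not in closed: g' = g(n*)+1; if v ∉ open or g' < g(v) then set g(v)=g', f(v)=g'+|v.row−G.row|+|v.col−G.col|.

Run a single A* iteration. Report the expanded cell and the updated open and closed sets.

expanded=(3,5); open=[(2,5) g=3 f=5, (3,4) g=3 f=5, (4,4) g=2 f=5, (4,6) g=2 f=7, (5,4) g=1 f=5, (5,6) g=1 f=7, (6,5) g=1 f=7]; closed=[(3,5), (4,5), (5,5)]

step 1: expand (3,5) (f=5, h=3) → closed; open now [(2,5) g=3 f=5, (3,4) g=3 f=5, (4,4) g=2 f=5, (4,6) g=2 f=7, (5,4) g=1 f=5, (5,6) g=1 f=7, (6,5) g=1 f=7]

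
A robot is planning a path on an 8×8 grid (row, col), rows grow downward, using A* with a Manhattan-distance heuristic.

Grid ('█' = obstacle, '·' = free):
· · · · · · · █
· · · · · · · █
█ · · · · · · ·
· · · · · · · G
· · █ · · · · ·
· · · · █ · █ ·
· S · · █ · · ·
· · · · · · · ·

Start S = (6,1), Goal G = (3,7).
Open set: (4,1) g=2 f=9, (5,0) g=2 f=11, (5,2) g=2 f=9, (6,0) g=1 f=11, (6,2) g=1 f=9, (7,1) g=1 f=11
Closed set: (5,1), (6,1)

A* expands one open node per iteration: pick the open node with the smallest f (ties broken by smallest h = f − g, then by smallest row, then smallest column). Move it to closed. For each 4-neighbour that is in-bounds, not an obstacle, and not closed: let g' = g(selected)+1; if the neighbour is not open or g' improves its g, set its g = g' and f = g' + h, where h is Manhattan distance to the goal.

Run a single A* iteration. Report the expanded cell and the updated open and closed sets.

step 1: expand (4,1) (f=9, h=7) → closed; open now [(3,1) g=3 f=9, (4,0) g=3 f=11, (5,0) g=2 f=11, (5,2) g=2 f=9, (6,0) g=1 f=11, (6,2) g=1 f=9, (7,1) g=1 f=11]

expanded=(4,1); open=[(3,1) g=3 f=9, (4,0) g=3 f=11, (5,0) g=2 f=11, (5,2) g=2 f=9, (6,0) g=1 f=11, (6,2) g=1 f=9, (7,1) g=1 f=11]; closed=[(4,1), (5,1), (6,1)]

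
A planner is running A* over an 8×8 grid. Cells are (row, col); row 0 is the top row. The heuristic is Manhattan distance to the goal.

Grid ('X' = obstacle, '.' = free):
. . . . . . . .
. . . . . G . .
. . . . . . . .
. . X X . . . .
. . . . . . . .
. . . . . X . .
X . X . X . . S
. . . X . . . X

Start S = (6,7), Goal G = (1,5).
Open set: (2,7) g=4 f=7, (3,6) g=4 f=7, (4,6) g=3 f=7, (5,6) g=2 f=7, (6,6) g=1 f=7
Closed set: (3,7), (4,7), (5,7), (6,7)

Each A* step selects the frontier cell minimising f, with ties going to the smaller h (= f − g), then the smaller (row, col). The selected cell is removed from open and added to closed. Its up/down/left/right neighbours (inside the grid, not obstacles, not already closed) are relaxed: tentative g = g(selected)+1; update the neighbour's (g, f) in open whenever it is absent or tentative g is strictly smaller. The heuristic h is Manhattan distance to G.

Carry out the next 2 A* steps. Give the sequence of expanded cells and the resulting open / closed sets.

step 1: expand (2,7) (f=7, h=3) → closed; open now [(1,7) g=5 f=7, (2,6) g=5 f=7, (3,6) g=4 f=7, (4,6) g=3 f=7, (5,6) g=2 f=7, (6,6) g=1 f=7]
step 2: expand (1,7) (f=7, h=2) → closed; open now [(0,7) g=6 f=9, (1,6) g=6 f=7, (2,6) g=5 f=7, (3,6) g=4 f=7, (4,6) g=3 f=7, (5,6) g=2 f=7, (6,6) g=1 f=7]

order=[(2,7) → (1,7)]; open=[(0,7) g=6 f=9, (1,6) g=6 f=7, (2,6) g=5 f=7, (3,6) g=4 f=7, (4,6) g=3 f=7, (5,6) g=2 f=7, (6,6) g=1 f=7]; closed=[(1,7), (2,7), (3,7), (4,7), (5,7), (6,7)]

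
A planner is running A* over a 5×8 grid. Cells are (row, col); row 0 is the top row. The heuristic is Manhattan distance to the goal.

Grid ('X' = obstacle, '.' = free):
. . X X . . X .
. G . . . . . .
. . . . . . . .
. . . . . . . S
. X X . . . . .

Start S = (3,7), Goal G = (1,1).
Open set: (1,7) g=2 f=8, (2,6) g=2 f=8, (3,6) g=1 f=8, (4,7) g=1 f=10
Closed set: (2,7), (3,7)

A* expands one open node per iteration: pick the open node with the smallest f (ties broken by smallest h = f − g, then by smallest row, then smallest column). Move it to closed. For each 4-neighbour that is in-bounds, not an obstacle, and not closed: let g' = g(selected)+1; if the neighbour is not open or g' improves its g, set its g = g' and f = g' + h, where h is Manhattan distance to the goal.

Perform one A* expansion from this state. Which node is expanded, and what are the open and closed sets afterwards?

step 1: expand (1,7) (f=8, h=6) → closed; open now [(0,7) g=3 f=10, (1,6) g=3 f=8, (2,6) g=2 f=8, (3,6) g=1 f=8, (4,7) g=1 f=10]

expanded=(1,7); open=[(0,7) g=3 f=10, (1,6) g=3 f=8, (2,6) g=2 f=8, (3,6) g=1 f=8, (4,7) g=1 f=10]; closed=[(1,7), (2,7), (3,7)]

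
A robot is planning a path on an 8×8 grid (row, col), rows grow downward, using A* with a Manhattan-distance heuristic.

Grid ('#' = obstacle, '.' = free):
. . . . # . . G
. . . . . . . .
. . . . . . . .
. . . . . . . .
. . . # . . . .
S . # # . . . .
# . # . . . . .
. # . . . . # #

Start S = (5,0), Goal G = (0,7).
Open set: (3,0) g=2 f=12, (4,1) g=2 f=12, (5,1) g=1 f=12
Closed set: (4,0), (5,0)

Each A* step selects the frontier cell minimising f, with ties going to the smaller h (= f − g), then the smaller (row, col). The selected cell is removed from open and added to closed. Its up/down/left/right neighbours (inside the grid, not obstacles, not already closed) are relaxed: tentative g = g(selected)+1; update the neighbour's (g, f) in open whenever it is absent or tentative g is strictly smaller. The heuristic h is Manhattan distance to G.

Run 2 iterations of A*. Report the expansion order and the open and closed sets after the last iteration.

step 1: expand (3,0) (f=12, h=10) → closed; open now [(2,0) g=3 f=12, (3,1) g=3 f=12, (4,1) g=2 f=12, (5,1) g=1 f=12]
step 2: expand (2,0) (f=12, h=9) → closed; open now [(1,0) g=4 f=12, (2,1) g=4 f=12, (3,1) g=3 f=12, (4,1) g=2 f=12, (5,1) g=1 f=12]

order=[(3,0) → (2,0)]; open=[(1,0) g=4 f=12, (2,1) g=4 f=12, (3,1) g=3 f=12, (4,1) g=2 f=12, (5,1) g=1 f=12]; closed=[(2,0), (3,0), (4,0), (5,0)]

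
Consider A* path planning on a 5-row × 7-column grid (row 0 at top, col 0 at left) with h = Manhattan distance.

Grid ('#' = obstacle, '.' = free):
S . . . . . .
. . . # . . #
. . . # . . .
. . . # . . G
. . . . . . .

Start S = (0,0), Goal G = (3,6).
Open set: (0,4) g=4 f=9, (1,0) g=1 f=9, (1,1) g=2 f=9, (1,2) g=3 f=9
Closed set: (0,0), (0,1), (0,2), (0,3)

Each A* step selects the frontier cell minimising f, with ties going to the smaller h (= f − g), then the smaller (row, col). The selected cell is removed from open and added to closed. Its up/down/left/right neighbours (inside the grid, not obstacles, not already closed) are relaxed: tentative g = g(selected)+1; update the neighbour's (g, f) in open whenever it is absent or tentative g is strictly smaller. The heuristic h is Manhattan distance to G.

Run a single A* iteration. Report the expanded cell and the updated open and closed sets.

expanded=(0,4); open=[(0,5) g=5 f=9, (1,0) g=1 f=9, (1,1) g=2 f=9, (1,2) g=3 f=9, (1,4) g=5 f=9]; closed=[(0,0), (0,1), (0,2), (0,3), (0,4)]

step 1: expand (0,4) (f=9, h=5) → closed; open now [(0,5) g=5 f=9, (1,0) g=1 f=9, (1,1) g=2 f=9, (1,2) g=3 f=9, (1,4) g=5 f=9]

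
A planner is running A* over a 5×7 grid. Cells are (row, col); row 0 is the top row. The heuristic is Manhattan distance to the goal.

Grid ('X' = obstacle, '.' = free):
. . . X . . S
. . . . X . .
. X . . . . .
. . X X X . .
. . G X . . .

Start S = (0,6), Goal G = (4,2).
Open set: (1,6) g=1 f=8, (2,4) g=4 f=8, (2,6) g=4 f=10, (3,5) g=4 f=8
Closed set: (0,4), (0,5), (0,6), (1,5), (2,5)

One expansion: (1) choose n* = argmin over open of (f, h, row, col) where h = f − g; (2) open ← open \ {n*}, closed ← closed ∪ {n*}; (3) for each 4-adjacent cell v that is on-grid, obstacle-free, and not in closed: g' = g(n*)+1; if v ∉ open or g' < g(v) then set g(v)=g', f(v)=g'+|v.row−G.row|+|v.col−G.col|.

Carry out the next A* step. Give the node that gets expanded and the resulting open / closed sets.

step 1: expand (2,4) (f=8, h=4) → closed; open now [(1,6) g=1 f=8, (2,3) g=5 f=8, (2,6) g=4 f=10, (3,5) g=4 f=8]

expanded=(2,4); open=[(1,6) g=1 f=8, (2,3) g=5 f=8, (2,6) g=4 f=10, (3,5) g=4 f=8]; closed=[(0,4), (0,5), (0,6), (1,5), (2,4), (2,5)]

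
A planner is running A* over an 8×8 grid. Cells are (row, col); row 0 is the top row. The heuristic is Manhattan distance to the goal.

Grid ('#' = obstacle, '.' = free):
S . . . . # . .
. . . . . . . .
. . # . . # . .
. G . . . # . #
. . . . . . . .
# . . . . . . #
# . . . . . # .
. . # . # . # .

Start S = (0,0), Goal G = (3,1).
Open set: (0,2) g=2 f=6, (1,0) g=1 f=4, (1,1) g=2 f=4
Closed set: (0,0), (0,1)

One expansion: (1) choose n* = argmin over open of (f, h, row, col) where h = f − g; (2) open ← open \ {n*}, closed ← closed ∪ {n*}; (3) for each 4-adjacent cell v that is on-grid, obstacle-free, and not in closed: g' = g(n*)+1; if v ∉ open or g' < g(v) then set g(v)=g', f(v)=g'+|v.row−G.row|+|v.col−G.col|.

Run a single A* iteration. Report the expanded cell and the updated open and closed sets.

expanded=(1,1); open=[(0,2) g=2 f=6, (1,0) g=1 f=4, (1,2) g=3 f=6, (2,1) g=3 f=4]; closed=[(0,0), (0,1), (1,1)]

step 1: expand (1,1) (f=4, h=2) → closed; open now [(0,2) g=2 f=6, (1,0) g=1 f=4, (1,2) g=3 f=6, (2,1) g=3 f=4]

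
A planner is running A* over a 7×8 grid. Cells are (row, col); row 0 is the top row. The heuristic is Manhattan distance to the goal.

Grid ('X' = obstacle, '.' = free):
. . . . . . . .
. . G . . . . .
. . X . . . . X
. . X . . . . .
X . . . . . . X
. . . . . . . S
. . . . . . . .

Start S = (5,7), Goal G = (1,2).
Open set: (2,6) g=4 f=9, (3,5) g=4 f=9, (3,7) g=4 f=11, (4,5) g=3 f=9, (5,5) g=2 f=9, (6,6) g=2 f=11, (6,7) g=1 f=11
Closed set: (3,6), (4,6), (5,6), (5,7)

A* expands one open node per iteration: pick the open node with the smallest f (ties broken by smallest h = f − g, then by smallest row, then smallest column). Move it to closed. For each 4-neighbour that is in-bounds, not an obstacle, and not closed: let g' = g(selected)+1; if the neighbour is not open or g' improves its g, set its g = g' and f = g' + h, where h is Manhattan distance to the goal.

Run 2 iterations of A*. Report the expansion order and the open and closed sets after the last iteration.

step 1: expand (2,6) (f=9, h=5) → closed; open now [(1,6) g=5 f=9, (2,5) g=5 f=9, (3,5) g=4 f=9, (3,7) g=4 f=11, (4,5) g=3 f=9, (5,5) g=2 f=9, (6,6) g=2 f=11, (6,7) g=1 f=11]
step 2: expand (1,6) (f=9, h=4) → closed; open now [(0,6) g=6 f=11, (1,5) g=6 f=9, (1,7) g=6 f=11, (2,5) g=5 f=9, (3,5) g=4 f=9, (3,7) g=4 f=11, (4,5) g=3 f=9, (5,5) g=2 f=9, (6,6) g=2 f=11, (6,7) g=1 f=11]

order=[(2,6) → (1,6)]; open=[(0,6) g=6 f=11, (1,5) g=6 f=9, (1,7) g=6 f=11, (2,5) g=5 f=9, (3,5) g=4 f=9, (3,7) g=4 f=11, (4,5) g=3 f=9, (5,5) g=2 f=9, (6,6) g=2 f=11, (6,7) g=1 f=11]; closed=[(1,6), (2,6), (3,6), (4,6), (5,6), (5,7)]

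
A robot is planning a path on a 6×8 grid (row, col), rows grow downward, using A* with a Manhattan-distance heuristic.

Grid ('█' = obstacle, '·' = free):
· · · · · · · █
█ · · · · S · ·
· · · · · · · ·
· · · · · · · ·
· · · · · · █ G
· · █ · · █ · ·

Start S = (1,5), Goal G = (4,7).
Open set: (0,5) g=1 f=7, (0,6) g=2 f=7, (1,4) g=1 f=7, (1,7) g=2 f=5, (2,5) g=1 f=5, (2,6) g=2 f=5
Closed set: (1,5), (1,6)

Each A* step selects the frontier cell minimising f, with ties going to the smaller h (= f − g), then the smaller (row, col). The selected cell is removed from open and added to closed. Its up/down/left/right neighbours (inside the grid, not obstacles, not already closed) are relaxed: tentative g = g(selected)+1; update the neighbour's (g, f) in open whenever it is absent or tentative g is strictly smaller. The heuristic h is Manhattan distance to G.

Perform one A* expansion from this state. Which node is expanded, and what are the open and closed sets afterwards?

expanded=(1,7); open=[(0,5) g=1 f=7, (0,6) g=2 f=7, (1,4) g=1 f=7, (2,5) g=1 f=5, (2,6) g=2 f=5, (2,7) g=3 f=5]; closed=[(1,5), (1,6), (1,7)]

step 1: expand (1,7) (f=5, h=3) → closed; open now [(0,5) g=1 f=7, (0,6) g=2 f=7, (1,4) g=1 f=7, (2,5) g=1 f=5, (2,6) g=2 f=5, (2,7) g=3 f=5]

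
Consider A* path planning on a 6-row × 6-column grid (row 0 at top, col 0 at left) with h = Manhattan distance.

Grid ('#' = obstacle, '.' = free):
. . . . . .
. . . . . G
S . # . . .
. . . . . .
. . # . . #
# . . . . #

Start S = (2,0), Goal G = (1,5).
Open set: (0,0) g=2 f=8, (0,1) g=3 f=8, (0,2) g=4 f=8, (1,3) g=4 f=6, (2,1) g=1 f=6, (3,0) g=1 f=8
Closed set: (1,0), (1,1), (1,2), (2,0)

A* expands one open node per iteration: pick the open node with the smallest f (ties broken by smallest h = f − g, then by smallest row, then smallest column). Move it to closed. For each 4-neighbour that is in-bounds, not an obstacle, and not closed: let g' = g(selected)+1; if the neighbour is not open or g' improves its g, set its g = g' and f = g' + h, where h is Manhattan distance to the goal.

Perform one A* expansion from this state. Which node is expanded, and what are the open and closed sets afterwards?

step 1: expand (1,3) (f=6, h=2) → closed; open now [(0,0) g=2 f=8, (0,1) g=3 f=8, (0,2) g=4 f=8, (0,3) g=5 f=8, (1,4) g=5 f=6, (2,1) g=1 f=6, (2,3) g=5 f=8, (3,0) g=1 f=8]

expanded=(1,3); open=[(0,0) g=2 f=8, (0,1) g=3 f=8, (0,2) g=4 f=8, (0,3) g=5 f=8, (1,4) g=5 f=6, (2,1) g=1 f=6, (2,3) g=5 f=8, (3,0) g=1 f=8]; closed=[(1,0), (1,1), (1,2), (1,3), (2,0)]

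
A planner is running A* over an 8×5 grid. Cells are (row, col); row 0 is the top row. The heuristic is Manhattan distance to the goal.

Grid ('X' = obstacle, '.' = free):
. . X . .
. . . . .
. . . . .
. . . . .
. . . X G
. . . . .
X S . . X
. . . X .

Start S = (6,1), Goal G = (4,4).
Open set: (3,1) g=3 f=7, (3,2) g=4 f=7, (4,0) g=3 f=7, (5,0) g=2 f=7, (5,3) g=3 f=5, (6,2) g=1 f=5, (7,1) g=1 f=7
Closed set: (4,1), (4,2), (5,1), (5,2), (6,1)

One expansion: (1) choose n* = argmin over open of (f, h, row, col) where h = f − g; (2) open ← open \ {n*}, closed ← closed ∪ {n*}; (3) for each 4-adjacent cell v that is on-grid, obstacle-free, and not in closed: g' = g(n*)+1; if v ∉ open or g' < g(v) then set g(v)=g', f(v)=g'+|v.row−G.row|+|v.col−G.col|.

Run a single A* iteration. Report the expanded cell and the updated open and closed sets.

expanded=(5,3); open=[(3,1) g=3 f=7, (3,2) g=4 f=7, (4,0) g=3 f=7, (5,0) g=2 f=7, (5,4) g=4 f=5, (6,2) g=1 f=5, (6,3) g=4 f=7, (7,1) g=1 f=7]; closed=[(4,1), (4,2), (5,1), (5,2), (5,3), (6,1)]

step 1: expand (5,3) (f=5, h=2) → closed; open now [(3,1) g=3 f=7, (3,2) g=4 f=7, (4,0) g=3 f=7, (5,0) g=2 f=7, (5,4) g=4 f=5, (6,2) g=1 f=5, (6,3) g=4 f=7, (7,1) g=1 f=7]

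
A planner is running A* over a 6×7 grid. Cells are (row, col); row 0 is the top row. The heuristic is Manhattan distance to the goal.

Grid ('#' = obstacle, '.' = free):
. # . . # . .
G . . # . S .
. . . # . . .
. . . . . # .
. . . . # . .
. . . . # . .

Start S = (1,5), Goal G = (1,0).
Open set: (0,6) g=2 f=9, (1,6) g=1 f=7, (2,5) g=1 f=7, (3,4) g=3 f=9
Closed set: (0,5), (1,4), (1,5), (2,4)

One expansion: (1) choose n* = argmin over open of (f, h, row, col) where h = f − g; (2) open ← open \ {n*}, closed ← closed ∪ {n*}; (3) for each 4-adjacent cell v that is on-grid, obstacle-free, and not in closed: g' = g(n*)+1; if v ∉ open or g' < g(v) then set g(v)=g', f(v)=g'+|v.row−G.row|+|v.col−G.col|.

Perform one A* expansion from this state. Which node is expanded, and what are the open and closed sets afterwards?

expanded=(1,6); open=[(0,6) g=2 f=9, (2,5) g=1 f=7, (2,6) g=2 f=9, (3,4) g=3 f=9]; closed=[(0,5), (1,4), (1,5), (1,6), (2,4)]

step 1: expand (1,6) (f=7, h=6) → closed; open now [(0,6) g=2 f=9, (2,5) g=1 f=7, (2,6) g=2 f=9, (3,4) g=3 f=9]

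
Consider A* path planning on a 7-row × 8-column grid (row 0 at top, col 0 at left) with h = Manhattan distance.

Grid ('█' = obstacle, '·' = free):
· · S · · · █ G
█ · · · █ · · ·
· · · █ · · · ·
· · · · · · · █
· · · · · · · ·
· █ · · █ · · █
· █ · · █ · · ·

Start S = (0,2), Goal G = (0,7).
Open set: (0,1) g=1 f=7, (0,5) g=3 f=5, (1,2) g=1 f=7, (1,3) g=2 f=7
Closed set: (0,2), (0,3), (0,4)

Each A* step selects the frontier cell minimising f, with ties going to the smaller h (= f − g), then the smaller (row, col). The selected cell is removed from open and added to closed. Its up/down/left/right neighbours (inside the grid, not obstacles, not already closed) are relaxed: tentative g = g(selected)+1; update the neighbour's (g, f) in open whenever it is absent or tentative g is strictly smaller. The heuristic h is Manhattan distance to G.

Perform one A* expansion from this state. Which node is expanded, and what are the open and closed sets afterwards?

expanded=(0,5); open=[(0,1) g=1 f=7, (1,2) g=1 f=7, (1,3) g=2 f=7, (1,5) g=4 f=7]; closed=[(0,2), (0,3), (0,4), (0,5)]

step 1: expand (0,5) (f=5, h=2) → closed; open now [(0,1) g=1 f=7, (1,2) g=1 f=7, (1,3) g=2 f=7, (1,5) g=4 f=7]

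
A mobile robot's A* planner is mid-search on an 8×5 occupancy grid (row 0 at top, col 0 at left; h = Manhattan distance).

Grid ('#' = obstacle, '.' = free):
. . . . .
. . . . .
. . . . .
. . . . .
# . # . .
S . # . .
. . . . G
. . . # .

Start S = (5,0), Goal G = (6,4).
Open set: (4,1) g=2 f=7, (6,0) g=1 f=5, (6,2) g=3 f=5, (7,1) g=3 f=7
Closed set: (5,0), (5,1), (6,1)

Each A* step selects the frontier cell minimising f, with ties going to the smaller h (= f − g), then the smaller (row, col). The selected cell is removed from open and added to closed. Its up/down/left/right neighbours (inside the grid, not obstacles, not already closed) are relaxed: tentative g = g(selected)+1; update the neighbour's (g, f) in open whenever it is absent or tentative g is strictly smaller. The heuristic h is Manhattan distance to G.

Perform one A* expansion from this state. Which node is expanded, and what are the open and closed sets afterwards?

expanded=(6,2); open=[(4,1) g=2 f=7, (6,0) g=1 f=5, (6,3) g=4 f=5, (7,1) g=3 f=7, (7,2) g=4 f=7]; closed=[(5,0), (5,1), (6,1), (6,2)]

step 1: expand (6,2) (f=5, h=2) → closed; open now [(4,1) g=2 f=7, (6,0) g=1 f=5, (6,3) g=4 f=5, (7,1) g=3 f=7, (7,2) g=4 f=7]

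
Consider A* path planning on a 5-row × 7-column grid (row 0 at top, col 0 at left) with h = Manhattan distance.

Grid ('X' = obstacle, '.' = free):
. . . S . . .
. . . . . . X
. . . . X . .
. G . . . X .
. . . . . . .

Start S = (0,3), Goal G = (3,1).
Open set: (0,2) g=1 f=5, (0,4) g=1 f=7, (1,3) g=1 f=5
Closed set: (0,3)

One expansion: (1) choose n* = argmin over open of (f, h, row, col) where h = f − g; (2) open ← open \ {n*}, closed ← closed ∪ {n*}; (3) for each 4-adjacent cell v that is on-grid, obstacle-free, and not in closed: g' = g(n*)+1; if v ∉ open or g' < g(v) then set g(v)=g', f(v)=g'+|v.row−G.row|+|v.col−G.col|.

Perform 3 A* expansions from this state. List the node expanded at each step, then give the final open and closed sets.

order=[(0,2) → (0,1) → (1,1)]; open=[(0,0) g=3 f=7, (0,4) g=1 f=7, (1,0) g=4 f=7, (1,2) g=2 f=5, (1,3) g=1 f=5, (2,1) g=4 f=5]; closed=[(0,1), (0,2), (0,3), (1,1)]

step 1: expand (0,2) (f=5, h=4) → closed; open now [(0,1) g=2 f=5, (0,4) g=1 f=7, (1,2) g=2 f=5, (1,3) g=1 f=5]
step 2: expand (0,1) (f=5, h=3) → closed; open now [(0,0) g=3 f=7, (0,4) g=1 f=7, (1,1) g=3 f=5, (1,2) g=2 f=5, (1,3) g=1 f=5]
step 3: expand (1,1) (f=5, h=2) → closed; open now [(0,0) g=3 f=7, (0,4) g=1 f=7, (1,0) g=4 f=7, (1,2) g=2 f=5, (1,3) g=1 f=5, (2,1) g=4 f=5]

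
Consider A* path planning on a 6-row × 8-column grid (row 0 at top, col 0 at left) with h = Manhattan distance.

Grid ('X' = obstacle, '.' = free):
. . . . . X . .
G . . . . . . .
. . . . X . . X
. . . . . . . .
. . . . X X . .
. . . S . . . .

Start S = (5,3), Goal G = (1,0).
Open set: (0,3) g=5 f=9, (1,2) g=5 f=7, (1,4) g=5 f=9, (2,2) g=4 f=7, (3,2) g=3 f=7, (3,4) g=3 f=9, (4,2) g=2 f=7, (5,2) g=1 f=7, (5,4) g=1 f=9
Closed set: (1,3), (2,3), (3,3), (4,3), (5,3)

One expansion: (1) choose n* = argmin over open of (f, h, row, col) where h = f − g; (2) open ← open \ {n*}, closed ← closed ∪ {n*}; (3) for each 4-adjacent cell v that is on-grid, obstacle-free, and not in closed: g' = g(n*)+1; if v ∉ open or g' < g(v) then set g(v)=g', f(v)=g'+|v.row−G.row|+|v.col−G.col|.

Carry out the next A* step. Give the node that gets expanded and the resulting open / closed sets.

expanded=(1,2); open=[(0,2) g=6 f=9, (0,3) g=5 f=9, (1,1) g=6 f=7, (1,4) g=5 f=9, (2,2) g=4 f=7, (3,2) g=3 f=7, (3,4) g=3 f=9, (4,2) g=2 f=7, (5,2) g=1 f=7, (5,4) g=1 f=9]; closed=[(1,2), (1,3), (2,3), (3,3), (4,3), (5,3)]

step 1: expand (1,2) (f=7, h=2) → closed; open now [(0,2) g=6 f=9, (0,3) g=5 f=9, (1,1) g=6 f=7, (1,4) g=5 f=9, (2,2) g=4 f=7, (3,2) g=3 f=7, (3,4) g=3 f=9, (4,2) g=2 f=7, (5,2) g=1 f=7, (5,4) g=1 f=9]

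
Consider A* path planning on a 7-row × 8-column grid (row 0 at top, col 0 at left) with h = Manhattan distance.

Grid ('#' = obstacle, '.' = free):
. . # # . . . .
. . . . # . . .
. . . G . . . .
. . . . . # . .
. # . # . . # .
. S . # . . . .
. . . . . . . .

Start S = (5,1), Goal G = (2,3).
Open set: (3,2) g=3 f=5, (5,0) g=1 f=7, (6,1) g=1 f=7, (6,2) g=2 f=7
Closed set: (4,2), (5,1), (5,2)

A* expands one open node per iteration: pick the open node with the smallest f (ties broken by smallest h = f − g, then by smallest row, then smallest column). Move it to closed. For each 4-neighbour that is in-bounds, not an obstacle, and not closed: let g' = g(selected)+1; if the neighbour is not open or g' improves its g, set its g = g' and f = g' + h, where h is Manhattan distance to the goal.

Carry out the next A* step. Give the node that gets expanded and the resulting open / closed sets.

step 1: expand (3,2) (f=5, h=2) → closed; open now [(2,2) g=4 f=5, (3,1) g=4 f=7, (3,3) g=4 f=5, (5,0) g=1 f=7, (6,1) g=1 f=7, (6,2) g=2 f=7]

expanded=(3,2); open=[(2,2) g=4 f=5, (3,1) g=4 f=7, (3,3) g=4 f=5, (5,0) g=1 f=7, (6,1) g=1 f=7, (6,2) g=2 f=7]; closed=[(3,2), (4,2), (5,1), (5,2)]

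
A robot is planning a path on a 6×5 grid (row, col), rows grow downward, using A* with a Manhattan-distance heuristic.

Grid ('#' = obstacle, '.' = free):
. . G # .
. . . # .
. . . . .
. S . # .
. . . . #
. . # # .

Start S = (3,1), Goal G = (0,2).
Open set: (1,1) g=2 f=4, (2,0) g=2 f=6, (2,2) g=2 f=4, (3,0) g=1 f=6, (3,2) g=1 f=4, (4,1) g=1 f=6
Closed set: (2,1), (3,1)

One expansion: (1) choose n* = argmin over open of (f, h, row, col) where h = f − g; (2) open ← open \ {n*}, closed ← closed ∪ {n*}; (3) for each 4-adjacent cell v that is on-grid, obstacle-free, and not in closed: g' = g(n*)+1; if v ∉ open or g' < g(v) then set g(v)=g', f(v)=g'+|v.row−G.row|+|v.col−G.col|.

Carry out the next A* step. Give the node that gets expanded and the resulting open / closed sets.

step 1: expand (1,1) (f=4, h=2) → closed; open now [(0,1) g=3 f=4, (1,0) g=3 f=6, (1,2) g=3 f=4, (2,0) g=2 f=6, (2,2) g=2 f=4, (3,0) g=1 f=6, (3,2) g=1 f=4, (4,1) g=1 f=6]

expanded=(1,1); open=[(0,1) g=3 f=4, (1,0) g=3 f=6, (1,2) g=3 f=4, (2,0) g=2 f=6, (2,2) g=2 f=4, (3,0) g=1 f=6, (3,2) g=1 f=4, (4,1) g=1 f=6]; closed=[(1,1), (2,1), (3,1)]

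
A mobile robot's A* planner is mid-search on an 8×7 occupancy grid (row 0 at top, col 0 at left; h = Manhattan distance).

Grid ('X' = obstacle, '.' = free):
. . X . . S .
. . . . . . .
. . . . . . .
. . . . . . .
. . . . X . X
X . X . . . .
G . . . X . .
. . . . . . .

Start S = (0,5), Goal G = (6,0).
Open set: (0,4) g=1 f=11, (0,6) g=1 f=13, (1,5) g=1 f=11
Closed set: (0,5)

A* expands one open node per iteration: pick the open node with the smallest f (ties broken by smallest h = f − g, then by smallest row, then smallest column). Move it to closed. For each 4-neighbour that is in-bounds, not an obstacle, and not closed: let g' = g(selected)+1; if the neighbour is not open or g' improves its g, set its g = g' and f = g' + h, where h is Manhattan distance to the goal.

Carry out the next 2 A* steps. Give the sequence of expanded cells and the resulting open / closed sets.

order=[(0,4) → (0,3)]; open=[(0,6) g=1 f=13, (1,3) g=3 f=11, (1,4) g=2 f=11, (1,5) g=1 f=11]; closed=[(0,3), (0,4), (0,5)]

step 1: expand (0,4) (f=11, h=10) → closed; open now [(0,3) g=2 f=11, (0,6) g=1 f=13, (1,4) g=2 f=11, (1,5) g=1 f=11]
step 2: expand (0,3) (f=11, h=9) → closed; open now [(0,6) g=1 f=13, (1,3) g=3 f=11, (1,4) g=2 f=11, (1,5) g=1 f=11]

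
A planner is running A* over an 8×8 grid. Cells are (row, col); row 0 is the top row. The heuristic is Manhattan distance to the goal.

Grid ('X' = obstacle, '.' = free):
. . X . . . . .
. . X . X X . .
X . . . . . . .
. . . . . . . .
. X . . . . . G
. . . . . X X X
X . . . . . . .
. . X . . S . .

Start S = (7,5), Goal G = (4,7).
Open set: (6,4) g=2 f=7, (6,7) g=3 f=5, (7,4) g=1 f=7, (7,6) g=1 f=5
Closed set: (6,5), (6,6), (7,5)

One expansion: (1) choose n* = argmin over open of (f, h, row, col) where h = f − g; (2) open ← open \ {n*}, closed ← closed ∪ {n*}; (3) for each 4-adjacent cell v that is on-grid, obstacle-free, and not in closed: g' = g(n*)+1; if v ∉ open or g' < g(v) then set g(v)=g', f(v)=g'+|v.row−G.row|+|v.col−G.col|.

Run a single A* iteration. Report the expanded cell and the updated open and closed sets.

step 1: expand (6,7) (f=5, h=2) → closed; open now [(6,4) g=2 f=7, (7,4) g=1 f=7, (7,6) g=1 f=5, (7,7) g=4 f=7]

expanded=(6,7); open=[(6,4) g=2 f=7, (7,4) g=1 f=7, (7,6) g=1 f=5, (7,7) g=4 f=7]; closed=[(6,5), (6,6), (6,7), (7,5)]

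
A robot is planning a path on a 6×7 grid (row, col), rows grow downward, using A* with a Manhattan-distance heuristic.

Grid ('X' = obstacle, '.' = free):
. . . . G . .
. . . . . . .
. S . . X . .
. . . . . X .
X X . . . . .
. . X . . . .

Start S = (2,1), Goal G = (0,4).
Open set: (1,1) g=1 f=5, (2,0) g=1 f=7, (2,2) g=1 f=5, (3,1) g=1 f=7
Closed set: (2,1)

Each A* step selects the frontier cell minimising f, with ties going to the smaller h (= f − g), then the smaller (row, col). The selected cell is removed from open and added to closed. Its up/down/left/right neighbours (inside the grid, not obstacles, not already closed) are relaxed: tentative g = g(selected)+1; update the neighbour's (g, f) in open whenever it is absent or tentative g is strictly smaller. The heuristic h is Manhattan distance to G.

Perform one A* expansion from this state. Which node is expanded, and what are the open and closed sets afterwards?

expanded=(1,1); open=[(0,1) g=2 f=5, (1,0) g=2 f=7, (1,2) g=2 f=5, (2,0) g=1 f=7, (2,2) g=1 f=5, (3,1) g=1 f=7]; closed=[(1,1), (2,1)]

step 1: expand (1,1) (f=5, h=4) → closed; open now [(0,1) g=2 f=5, (1,0) g=2 f=7, (1,2) g=2 f=5, (2,0) g=1 f=7, (2,2) g=1 f=5, (3,1) g=1 f=7]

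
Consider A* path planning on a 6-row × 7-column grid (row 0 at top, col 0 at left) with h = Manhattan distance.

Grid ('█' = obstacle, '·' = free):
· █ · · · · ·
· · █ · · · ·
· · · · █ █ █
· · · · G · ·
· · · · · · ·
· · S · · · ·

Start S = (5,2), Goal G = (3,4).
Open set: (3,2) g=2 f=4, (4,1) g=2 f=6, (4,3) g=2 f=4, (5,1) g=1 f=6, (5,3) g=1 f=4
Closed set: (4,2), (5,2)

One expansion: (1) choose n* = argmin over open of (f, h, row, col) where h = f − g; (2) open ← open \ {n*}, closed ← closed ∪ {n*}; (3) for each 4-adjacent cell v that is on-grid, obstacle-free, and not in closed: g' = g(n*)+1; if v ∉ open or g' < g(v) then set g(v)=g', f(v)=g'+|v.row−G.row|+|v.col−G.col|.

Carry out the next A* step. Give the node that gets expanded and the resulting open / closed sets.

expanded=(3,2); open=[(2,2) g=3 f=6, (3,1) g=3 f=6, (3,3) g=3 f=4, (4,1) g=2 f=6, (4,3) g=2 f=4, (5,1) g=1 f=6, (5,3) g=1 f=4]; closed=[(3,2), (4,2), (5,2)]

step 1: expand (3,2) (f=4, h=2) → closed; open now [(2,2) g=3 f=6, (3,1) g=3 f=6, (3,3) g=3 f=4, (4,1) g=2 f=6, (4,3) g=2 f=4, (5,1) g=1 f=6, (5,3) g=1 f=4]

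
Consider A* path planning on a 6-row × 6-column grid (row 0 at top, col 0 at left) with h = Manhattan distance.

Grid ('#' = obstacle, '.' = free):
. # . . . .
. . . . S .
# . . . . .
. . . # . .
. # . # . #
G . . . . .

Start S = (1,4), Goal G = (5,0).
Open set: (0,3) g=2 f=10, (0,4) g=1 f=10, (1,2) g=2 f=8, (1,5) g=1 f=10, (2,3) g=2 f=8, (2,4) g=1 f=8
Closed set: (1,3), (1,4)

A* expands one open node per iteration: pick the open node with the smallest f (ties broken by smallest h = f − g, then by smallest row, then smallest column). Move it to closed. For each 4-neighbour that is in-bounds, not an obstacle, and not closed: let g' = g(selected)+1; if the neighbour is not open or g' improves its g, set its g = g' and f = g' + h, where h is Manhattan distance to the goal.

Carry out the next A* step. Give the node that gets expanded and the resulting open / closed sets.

step 1: expand (1,2) (f=8, h=6) → closed; open now [(0,2) g=3 f=10, (0,3) g=2 f=10, (0,4) g=1 f=10, (1,1) g=3 f=8, (1,5) g=1 f=10, (2,2) g=3 f=8, (2,3) g=2 f=8, (2,4) g=1 f=8]

expanded=(1,2); open=[(0,2) g=3 f=10, (0,3) g=2 f=10, (0,4) g=1 f=10, (1,1) g=3 f=8, (1,5) g=1 f=10, (2,2) g=3 f=8, (2,3) g=2 f=8, (2,4) g=1 f=8]; closed=[(1,2), (1,3), (1,4)]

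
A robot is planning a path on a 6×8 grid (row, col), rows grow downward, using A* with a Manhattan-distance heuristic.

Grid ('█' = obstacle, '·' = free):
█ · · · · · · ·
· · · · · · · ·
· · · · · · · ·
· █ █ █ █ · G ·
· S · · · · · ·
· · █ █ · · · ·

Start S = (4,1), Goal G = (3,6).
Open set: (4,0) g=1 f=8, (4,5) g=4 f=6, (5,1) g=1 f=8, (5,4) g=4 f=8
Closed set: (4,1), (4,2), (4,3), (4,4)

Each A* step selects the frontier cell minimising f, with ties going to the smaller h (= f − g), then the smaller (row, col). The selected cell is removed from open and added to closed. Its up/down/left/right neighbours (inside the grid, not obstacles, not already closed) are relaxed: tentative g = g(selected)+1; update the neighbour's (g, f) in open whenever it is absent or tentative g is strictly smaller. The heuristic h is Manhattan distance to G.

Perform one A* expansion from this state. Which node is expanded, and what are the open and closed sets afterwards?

step 1: expand (4,5) (f=6, h=2) → closed; open now [(3,5) g=5 f=6, (4,0) g=1 f=8, (4,6) g=5 f=6, (5,1) g=1 f=8, (5,4) g=4 f=8, (5,5) g=5 f=8]

expanded=(4,5); open=[(3,5) g=5 f=6, (4,0) g=1 f=8, (4,6) g=5 f=6, (5,1) g=1 f=8, (5,4) g=4 f=8, (5,5) g=5 f=8]; closed=[(4,1), (4,2), (4,3), (4,4), (4,5)]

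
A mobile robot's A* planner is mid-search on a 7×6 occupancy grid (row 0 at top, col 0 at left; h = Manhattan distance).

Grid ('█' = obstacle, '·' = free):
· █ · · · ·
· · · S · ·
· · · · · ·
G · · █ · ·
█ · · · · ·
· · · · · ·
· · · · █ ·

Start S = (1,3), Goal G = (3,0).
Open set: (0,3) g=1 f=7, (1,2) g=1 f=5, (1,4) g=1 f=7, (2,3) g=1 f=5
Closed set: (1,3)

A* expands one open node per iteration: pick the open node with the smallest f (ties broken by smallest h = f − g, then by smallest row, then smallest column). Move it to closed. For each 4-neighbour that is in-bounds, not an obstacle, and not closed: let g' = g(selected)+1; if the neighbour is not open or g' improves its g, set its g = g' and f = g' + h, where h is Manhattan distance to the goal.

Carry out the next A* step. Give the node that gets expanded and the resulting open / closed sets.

step 1: expand (1,2) (f=5, h=4) → closed; open now [(0,2) g=2 f=7, (0,3) g=1 f=7, (1,1) g=2 f=5, (1,4) g=1 f=7, (2,2) g=2 f=5, (2,3) g=1 f=5]

expanded=(1,2); open=[(0,2) g=2 f=7, (0,3) g=1 f=7, (1,1) g=2 f=5, (1,4) g=1 f=7, (2,2) g=2 f=5, (2,3) g=1 f=5]; closed=[(1,2), (1,3)]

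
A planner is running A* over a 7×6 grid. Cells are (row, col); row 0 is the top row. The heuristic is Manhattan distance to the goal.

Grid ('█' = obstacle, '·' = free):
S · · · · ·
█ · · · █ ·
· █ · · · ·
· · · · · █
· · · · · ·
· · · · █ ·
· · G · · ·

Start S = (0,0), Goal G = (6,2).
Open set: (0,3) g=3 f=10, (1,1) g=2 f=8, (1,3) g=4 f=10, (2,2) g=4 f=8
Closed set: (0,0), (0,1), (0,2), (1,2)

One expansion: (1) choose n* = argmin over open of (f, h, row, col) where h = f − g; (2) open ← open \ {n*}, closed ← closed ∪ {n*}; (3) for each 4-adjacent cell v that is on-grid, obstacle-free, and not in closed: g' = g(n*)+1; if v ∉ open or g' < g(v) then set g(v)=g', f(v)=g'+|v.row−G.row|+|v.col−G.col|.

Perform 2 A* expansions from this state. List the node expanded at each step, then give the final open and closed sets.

order=[(2,2) → (3,2)]; open=[(0,3) g=3 f=10, (1,1) g=2 f=8, (1,3) g=4 f=10, (2,3) g=5 f=10, (3,1) g=6 f=10, (3,3) g=6 f=10, (4,2) g=6 f=8]; closed=[(0,0), (0,1), (0,2), (1,2), (2,2), (3,2)]

step 1: expand (2,2) (f=8, h=4) → closed; open now [(0,3) g=3 f=10, (1,1) g=2 f=8, (1,3) g=4 f=10, (2,3) g=5 f=10, (3,2) g=5 f=8]
step 2: expand (3,2) (f=8, h=3) → closed; open now [(0,3) g=3 f=10, (1,1) g=2 f=8, (1,3) g=4 f=10, (2,3) g=5 f=10, (3,1) g=6 f=10, (3,3) g=6 f=10, (4,2) g=6 f=8]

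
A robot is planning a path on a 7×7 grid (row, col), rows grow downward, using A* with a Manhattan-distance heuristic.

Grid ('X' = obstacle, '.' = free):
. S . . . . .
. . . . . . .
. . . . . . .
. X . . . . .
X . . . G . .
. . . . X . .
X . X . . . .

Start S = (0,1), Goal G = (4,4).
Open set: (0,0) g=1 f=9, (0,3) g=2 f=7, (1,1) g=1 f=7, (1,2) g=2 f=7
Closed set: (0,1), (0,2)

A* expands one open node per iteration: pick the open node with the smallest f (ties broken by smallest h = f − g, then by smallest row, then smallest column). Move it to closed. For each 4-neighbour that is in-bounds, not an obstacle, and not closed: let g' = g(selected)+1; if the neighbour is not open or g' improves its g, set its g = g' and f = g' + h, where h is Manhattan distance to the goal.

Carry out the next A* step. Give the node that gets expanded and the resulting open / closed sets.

expanded=(0,3); open=[(0,0) g=1 f=9, (0,4) g=3 f=7, (1,1) g=1 f=7, (1,2) g=2 f=7, (1,3) g=3 f=7]; closed=[(0,1), (0,2), (0,3)]

step 1: expand (0,3) (f=7, h=5) → closed; open now [(0,0) g=1 f=9, (0,4) g=3 f=7, (1,1) g=1 f=7, (1,2) g=2 f=7, (1,3) g=3 f=7]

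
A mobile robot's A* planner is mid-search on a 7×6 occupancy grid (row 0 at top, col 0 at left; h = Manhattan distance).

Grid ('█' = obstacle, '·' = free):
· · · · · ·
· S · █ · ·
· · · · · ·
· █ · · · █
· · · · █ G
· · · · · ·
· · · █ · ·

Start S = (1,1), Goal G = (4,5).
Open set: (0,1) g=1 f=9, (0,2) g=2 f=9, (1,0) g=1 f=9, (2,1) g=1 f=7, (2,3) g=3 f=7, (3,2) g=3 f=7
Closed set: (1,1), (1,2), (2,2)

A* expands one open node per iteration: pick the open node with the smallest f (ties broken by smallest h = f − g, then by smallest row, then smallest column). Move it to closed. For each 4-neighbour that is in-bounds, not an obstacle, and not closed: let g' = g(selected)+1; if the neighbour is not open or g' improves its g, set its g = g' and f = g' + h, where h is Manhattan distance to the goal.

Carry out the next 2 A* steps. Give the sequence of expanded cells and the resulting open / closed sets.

step 1: expand (2,3) (f=7, h=4) → closed; open now [(0,1) g=1 f=9, (0,2) g=2 f=9, (1,0) g=1 f=9, (2,1) g=1 f=7, (2,4) g=4 f=7, (3,2) g=3 f=7, (3,3) g=4 f=7]
step 2: expand (2,4) (f=7, h=3) → closed; open now [(0,1) g=1 f=9, (0,2) g=2 f=9, (1,0) g=1 f=9, (1,4) g=5 f=9, (2,1) g=1 f=7, (2,5) g=5 f=7, (3,2) g=3 f=7, (3,3) g=4 f=7, (3,4) g=5 f=7]

order=[(2,3) → (2,4)]; open=[(0,1) g=1 f=9, (0,2) g=2 f=9, (1,0) g=1 f=9, (1,4) g=5 f=9, (2,1) g=1 f=7, (2,5) g=5 f=7, (3,2) g=3 f=7, (3,3) g=4 f=7, (3,4) g=5 f=7]; closed=[(1,1), (1,2), (2,2), (2,3), (2,4)]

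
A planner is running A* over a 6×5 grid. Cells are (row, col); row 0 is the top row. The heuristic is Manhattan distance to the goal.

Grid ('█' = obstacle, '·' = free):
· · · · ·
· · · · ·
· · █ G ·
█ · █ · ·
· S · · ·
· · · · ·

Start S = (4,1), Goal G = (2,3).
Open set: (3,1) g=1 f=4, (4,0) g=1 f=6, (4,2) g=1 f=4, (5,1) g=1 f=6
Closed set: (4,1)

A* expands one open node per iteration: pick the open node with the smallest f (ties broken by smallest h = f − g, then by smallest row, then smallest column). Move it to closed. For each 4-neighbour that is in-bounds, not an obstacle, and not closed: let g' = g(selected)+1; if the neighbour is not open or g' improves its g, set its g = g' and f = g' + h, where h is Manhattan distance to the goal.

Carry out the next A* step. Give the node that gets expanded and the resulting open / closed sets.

expanded=(3,1); open=[(2,1) g=2 f=4, (4,0) g=1 f=6, (4,2) g=1 f=4, (5,1) g=1 f=6]; closed=[(3,1), (4,1)]

step 1: expand (3,1) (f=4, h=3) → closed; open now [(2,1) g=2 f=4, (4,0) g=1 f=6, (4,2) g=1 f=4, (5,1) g=1 f=6]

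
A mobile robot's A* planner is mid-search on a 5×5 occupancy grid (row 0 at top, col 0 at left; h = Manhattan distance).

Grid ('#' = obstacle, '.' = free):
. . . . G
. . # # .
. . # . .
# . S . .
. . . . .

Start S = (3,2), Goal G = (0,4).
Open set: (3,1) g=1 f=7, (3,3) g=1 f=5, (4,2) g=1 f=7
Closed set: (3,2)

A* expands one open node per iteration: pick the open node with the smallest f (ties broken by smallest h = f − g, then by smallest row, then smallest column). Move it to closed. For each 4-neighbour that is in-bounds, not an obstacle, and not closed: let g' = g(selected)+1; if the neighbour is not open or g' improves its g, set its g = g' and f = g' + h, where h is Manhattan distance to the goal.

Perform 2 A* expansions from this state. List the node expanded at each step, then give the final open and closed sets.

step 1: expand (3,3) (f=5, h=4) → closed; open now [(2,3) g=2 f=5, (3,1) g=1 f=7, (3,4) g=2 f=5, (4,2) g=1 f=7, (4,3) g=2 f=7]
step 2: expand (2,3) (f=5, h=3) → closed; open now [(2,4) g=3 f=5, (3,1) g=1 f=7, (3,4) g=2 f=5, (4,2) g=1 f=7, (4,3) g=2 f=7]

order=[(3,3) → (2,3)]; open=[(2,4) g=3 f=5, (3,1) g=1 f=7, (3,4) g=2 f=5, (4,2) g=1 f=7, (4,3) g=2 f=7]; closed=[(2,3), (3,2), (3,3)]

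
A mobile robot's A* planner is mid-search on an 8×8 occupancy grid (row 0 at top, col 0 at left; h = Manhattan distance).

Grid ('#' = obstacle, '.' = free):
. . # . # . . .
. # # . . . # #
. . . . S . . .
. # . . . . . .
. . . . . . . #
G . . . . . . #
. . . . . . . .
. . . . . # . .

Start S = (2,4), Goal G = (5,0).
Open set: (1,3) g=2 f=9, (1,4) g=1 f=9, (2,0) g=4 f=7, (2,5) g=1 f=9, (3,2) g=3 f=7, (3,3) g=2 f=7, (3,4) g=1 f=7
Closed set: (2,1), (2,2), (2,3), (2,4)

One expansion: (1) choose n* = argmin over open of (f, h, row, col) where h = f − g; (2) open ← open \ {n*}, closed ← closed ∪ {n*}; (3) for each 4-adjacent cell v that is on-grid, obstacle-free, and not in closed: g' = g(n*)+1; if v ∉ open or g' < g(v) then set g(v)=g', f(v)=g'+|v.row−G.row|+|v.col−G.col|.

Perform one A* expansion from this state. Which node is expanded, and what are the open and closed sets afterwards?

step 1: expand (2,0) (f=7, h=3) → closed; open now [(1,0) g=5 f=9, (1,3) g=2 f=9, (1,4) g=1 f=9, (2,5) g=1 f=9, (3,0) g=5 f=7, (3,2) g=3 f=7, (3,3) g=2 f=7, (3,4) g=1 f=7]

expanded=(2,0); open=[(1,0) g=5 f=9, (1,3) g=2 f=9, (1,4) g=1 f=9, (2,5) g=1 f=9, (3,0) g=5 f=7, (3,2) g=3 f=7, (3,3) g=2 f=7, (3,4) g=1 f=7]; closed=[(2,0), (2,1), (2,2), (2,3), (2,4)]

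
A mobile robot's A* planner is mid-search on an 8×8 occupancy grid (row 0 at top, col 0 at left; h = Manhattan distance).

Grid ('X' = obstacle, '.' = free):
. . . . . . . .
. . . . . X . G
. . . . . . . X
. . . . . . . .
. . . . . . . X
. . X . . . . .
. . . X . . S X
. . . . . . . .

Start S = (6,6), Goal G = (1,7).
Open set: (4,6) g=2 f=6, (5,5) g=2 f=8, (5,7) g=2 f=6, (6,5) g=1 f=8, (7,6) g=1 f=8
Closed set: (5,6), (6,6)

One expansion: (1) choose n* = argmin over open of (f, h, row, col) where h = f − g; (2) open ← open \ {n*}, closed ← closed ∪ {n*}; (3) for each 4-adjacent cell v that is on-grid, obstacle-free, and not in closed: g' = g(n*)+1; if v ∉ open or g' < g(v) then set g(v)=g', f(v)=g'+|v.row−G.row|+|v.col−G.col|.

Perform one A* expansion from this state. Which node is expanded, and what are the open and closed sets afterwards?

step 1: expand (4,6) (f=6, h=4) → closed; open now [(3,6) g=3 f=6, (4,5) g=3 f=8, (5,5) g=2 f=8, (5,7) g=2 f=6, (6,5) g=1 f=8, (7,6) g=1 f=8]

expanded=(4,6); open=[(3,6) g=3 f=6, (4,5) g=3 f=8, (5,5) g=2 f=8, (5,7) g=2 f=6, (6,5) g=1 f=8, (7,6) g=1 f=8]; closed=[(4,6), (5,6), (6,6)]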